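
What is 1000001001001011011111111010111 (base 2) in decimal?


1000001001001011011111111010111 in decimal = 1092992983

1092992983


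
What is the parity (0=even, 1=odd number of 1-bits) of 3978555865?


0b11101101001000111111000111011001 has 19 ones => parity 1

1


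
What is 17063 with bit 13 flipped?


17063 ^ (1 << 13) = 17063 ^ 8192 = 25255

25255


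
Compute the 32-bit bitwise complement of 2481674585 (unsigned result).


~0b10010011111010110101100101011001 = 0b1101100000101001010011010100110 = 1813292710 (32-bit unsigned)

1813292710


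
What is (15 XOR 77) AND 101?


Step 1: 15 ^ 77 = 66
Step 2: 66 & 101 = 64

64


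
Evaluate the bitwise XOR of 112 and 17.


0b1110000 ^ 0b10001 = 0b1100001 = 97

97


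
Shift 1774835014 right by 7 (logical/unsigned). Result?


0b1101001110010011101010101000110 >> 7 = 0b110100111001001110101010 = 13865898

13865898


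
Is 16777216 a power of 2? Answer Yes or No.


0b1000000000000000000000000. Only one bit set => Yes

Yes


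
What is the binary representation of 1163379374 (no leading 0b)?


1163379374 = 1000101010101111100001010101110 in binary

1000101010101111100001010101110


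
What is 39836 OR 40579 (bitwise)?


0b1001101110011100 | 0b1001111010000011 = 0b1001111110011111 = 40863

40863


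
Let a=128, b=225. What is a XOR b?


128 ^ 225 = 97

97


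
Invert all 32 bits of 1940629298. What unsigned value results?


1940629298 ^ 4294967295 = 2354337997

2354337997


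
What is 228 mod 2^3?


228 & 7 = 4

4


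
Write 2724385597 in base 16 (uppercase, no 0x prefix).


2724385597 = A262D33D hex

A262D33D


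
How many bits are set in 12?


0b1100 has 2 set bits

2


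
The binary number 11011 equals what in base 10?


11011 in decimal = 27

27


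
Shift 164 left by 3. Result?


0b10100100 << 3 = 0b10100100000 = 1312

1312


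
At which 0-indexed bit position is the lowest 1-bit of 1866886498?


0b1101111010001100110110101100010. Lowest set bit at position 1

1


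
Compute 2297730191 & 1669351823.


0b10001000111101001001010010001111 & 0b1100011100000000100100110001111 = 0b100000000000000010001111 = 8388751

8388751


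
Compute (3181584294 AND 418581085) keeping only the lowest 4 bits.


Step 1: 3181584294 & 418581085 = 413338116
Step 2: 413338116 & 15 = 4

4


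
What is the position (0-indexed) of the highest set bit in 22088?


0b101011001001000. Highest set bit at position 14

14


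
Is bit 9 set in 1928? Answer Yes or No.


0b11110001000, bit 9 = 1. Yes

Yes


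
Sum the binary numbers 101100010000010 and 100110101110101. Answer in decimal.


101100010000010 + 100110101110101 = 1010010111110111 = 42487

42487


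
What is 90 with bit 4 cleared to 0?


90 & ~(1 << 4) = 74

74


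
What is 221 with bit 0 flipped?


221 ^ (1 << 0) = 221 ^ 1 = 220

220


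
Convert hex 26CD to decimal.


26CD hex = 9933 decimal

9933


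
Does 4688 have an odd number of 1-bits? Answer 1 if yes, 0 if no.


0b1001001010000 has 4 ones => parity 0

0


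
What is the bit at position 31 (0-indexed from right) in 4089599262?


0b11110011110000100101010100011110, position 31 = 1

1


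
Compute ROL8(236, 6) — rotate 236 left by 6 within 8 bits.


Rotate 0b11101100 left by 6 (8-bit) = 0b111011 = 59

59


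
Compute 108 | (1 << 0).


108 | (1 << 0) = 108 | 1 = 109

109


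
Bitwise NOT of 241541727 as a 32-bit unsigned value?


~0b1110011001011010001001011111 = 0b11110001100110100101110110100000 = 4053425568 (32-bit unsigned)

4053425568


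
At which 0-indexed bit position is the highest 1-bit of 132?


0b10000100. Highest set bit at position 7

7


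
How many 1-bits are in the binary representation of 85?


0b1010101 has 4 set bits

4


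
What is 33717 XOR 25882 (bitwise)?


0b1000001110110101 ^ 0b110010100011010 = 0b1110011010101111 = 59055

59055


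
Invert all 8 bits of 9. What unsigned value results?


9 ^ 255 = 246

246


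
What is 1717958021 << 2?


0b1100110011001011111010110000101 << 2 = 0b110011001100101111101011000010100 = 6871832084

6871832084


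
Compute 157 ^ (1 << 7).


157 ^ (1 << 7) = 157 ^ 128 = 29

29


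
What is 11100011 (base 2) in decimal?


11100011 in decimal = 227

227


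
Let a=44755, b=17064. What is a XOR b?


44755 ^ 17064 = 60539

60539


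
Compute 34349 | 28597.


0b1000011000101101 | 0b110111110110101 = 0b1110111110111101 = 61373

61373


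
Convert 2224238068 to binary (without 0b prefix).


2224238068 = 10000100100100110010110111110100 in binary

10000100100100110010110111110100


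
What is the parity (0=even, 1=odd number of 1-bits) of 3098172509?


0b10111000101010100101110001011101 has 17 ones => parity 1

1


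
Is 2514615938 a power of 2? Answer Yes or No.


0b10010101111000011111111010000010. Multiple bits set => No

No


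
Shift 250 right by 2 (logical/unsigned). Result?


0b11111010 >> 2 = 0b111110 = 62

62


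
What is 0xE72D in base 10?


E72D hex = 59181 decimal

59181


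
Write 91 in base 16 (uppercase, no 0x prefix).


91 = 5B hex

5B


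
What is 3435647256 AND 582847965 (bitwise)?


0b11001100110001111101000100011000 & 0b100010101111011000110111011101 = 0b100001011000000100011000 = 8749336

8749336


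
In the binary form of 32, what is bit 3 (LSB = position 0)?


0b100000, position 3 = 0

0


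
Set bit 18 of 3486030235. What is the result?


3486030235 | (1 << 18) = 3486030235 | 262144 = 3486292379

3486292379


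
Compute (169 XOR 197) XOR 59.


Step 1: 169 ^ 197 = 108
Step 2: 108 ^ 59 = 87

87


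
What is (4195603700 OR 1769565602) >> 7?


Step 1: 4195603700 | 1769565602 = 4219207158
Step 2: 4219207158 >> 7 = 32962555

32962555


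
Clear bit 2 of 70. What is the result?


70 & ~(1 << 2) = 66

66


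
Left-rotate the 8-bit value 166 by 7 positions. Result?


Rotate 0b10100110 left by 7 (8-bit) = 0b1010011 = 83

83


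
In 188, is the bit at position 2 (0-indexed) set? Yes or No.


0b10111100, bit 2 = 1. Yes

Yes


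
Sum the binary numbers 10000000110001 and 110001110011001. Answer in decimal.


10000000110001 + 110001110011001 = 1000001111001010 = 33738

33738


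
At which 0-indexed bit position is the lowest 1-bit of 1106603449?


0b1000001111101010110110110111001. Lowest set bit at position 0

0


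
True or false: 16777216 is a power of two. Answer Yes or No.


0b1000000000000000000000000. Only one bit set => Yes

Yes


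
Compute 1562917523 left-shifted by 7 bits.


0b1011101001010000011101010010011 << 7 = 0b10111010010100000111010100100110000000 = 200053442944

200053442944


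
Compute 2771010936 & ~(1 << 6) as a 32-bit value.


2771010936 & ~(1 << 6) = 2771010872

2771010872


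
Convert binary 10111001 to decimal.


10111001 in decimal = 185

185


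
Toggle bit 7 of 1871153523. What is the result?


1871153523 ^ (1 << 7) = 1871153523 ^ 128 = 1871153651

1871153651


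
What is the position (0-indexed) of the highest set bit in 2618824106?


0b10011100000110000001010110101010. Highest set bit at position 31

31


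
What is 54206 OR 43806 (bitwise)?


0b1101001110111110 | 0b1010101100011110 = 0b1111101110111110 = 64446

64446


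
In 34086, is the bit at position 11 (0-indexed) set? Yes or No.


0b1000010100100110, bit 11 = 0. No

No


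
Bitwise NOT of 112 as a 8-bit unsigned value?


~0b1110000 = 0b10001111 = 143 (8-bit unsigned)

143


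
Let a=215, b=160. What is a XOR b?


215 ^ 160 = 119

119


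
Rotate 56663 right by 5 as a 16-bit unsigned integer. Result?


Rotate 0b1101110101010111 right by 5 (16-bit) = 0b1011111011101010 = 48874

48874


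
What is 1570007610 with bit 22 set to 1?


1570007610 | (1 << 22) = 1570007610 | 4194304 = 1574201914

1574201914


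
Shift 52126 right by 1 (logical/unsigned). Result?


0b1100101110011110 >> 1 = 0b110010111001111 = 26063

26063


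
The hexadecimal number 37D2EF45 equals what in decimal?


37D2EF45 hex = 936570693 decimal

936570693


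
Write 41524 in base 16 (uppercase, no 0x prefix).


41524 = A234 hex

A234


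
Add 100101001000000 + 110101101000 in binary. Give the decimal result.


100101001000000 + 110101101000 = 101011110101000 = 22440

22440


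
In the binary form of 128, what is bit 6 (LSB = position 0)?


0b10000000, position 6 = 0

0


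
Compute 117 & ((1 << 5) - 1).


117 & 31 = 21

21


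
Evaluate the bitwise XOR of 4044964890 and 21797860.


0b11110001000110010100010000011010 ^ 0b1010011001001101111100100 = 0b11110000010101011101111111111110 = 4032159742

4032159742


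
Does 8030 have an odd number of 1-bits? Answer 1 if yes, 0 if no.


0b1111101011110 has 10 ones => parity 0

0


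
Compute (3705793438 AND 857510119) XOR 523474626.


Step 1: 3705793438 & 857510119 = 268468358
Step 2: 268468358 ^ 523474626 = 255006276

255006276


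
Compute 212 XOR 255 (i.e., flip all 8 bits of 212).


212 ^ 255 = 43

43


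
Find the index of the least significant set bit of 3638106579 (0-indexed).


0b11011000110110010001100111010011. Lowest set bit at position 0

0


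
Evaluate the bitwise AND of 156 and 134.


0b10011100 & 0b10000110 = 0b10000100 = 132

132


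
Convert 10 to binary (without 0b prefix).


10 = 1010 in binary

1010


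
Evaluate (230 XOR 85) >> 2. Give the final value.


Step 1: 230 ^ 85 = 179
Step 2: 179 >> 2 = 44

44


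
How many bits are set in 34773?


0b1000011111010101 has 9 set bits

9


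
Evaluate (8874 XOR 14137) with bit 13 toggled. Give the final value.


Step 1: 8874 ^ 14137 = 5523
Step 2: 5523 ^ (1 << 13) = 5523 ^ 8192 = 13715

13715


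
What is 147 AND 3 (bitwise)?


0b10010011 & 0b11 = 0b11 = 3

3


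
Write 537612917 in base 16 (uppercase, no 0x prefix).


537612917 = 200B5275 hex

200B5275


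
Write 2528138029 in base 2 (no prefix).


2528138029 = 10010110101100000101001100101101 in binary

10010110101100000101001100101101


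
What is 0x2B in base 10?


2B hex = 43 decimal

43


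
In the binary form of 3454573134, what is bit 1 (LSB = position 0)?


0b11001101111010001001101001001110, position 1 = 1

1


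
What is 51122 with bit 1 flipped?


51122 ^ (1 << 1) = 51122 ^ 2 = 51120

51120


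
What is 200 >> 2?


0b11001000 >> 2 = 0b110010 = 50

50


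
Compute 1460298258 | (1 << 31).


1460298258 | (1 << 31) = 1460298258 | 2147483648 = 3607781906

3607781906


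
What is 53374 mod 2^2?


53374 & 3 = 2

2


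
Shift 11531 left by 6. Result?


0b10110100001011 << 6 = 0b10110100001011000000 = 737984

737984


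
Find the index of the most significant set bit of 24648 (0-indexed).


0b110000001001000. Highest set bit at position 14

14


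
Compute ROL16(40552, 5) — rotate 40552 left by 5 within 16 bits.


Rotate 0b1001111001101000 left by 5 (16-bit) = 0b1100110100010011 = 52499

52499


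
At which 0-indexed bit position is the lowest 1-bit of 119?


0b1110111. Lowest set bit at position 0

0


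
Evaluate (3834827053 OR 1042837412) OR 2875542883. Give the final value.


Step 1: 3834827053 | 1042837412 = 4273668013
Step 2: 4273668013 | 2875542883 = 4294967279

4294967279


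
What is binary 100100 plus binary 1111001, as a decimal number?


100100 + 1111001 = 10011101 = 157

157


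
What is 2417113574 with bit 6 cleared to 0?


2417113574 & ~(1 << 6) = 2417113510

2417113510


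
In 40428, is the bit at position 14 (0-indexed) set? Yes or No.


0b1001110111101100, bit 14 = 0. No

No


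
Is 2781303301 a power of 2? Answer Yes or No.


0b10100101110001110101001000000101. Multiple bits set => No

No


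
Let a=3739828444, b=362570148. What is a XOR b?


3739828444 ^ 362570148 = 3413451128

3413451128


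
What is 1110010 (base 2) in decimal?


1110010 in decimal = 114

114


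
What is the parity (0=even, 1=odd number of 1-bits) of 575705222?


0b100010010100001001000010000110 has 9 ones => parity 1

1


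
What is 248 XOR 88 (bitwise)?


0b11111000 ^ 0b1011000 = 0b10100000 = 160

160


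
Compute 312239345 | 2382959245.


0b10010100111000110010011110001 | 0b10001110000010010001001010001101 = 0b10011110100111010111011011111101 = 2661119741

2661119741


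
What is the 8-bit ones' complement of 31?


31 ^ 255 = 224

224


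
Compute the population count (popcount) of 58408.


0b1110010000101000 has 6 set bits

6


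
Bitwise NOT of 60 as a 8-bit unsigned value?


~0b111100 = 0b11000011 = 195 (8-bit unsigned)

195


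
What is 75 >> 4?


0b1001011 >> 4 = 0b100 = 4

4


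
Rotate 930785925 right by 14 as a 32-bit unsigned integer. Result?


Rotate 0b110111011110101010101010000101 right by 14 (32-bit) = 0b10101010000101001101110111101010 = 2853494250

2853494250


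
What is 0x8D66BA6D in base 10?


8D66BA6D hex = 2372319853 decimal

2372319853


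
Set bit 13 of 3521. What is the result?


3521 | (1 << 13) = 3521 | 8192 = 11713

11713


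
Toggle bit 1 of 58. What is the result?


58 ^ (1 << 1) = 58 ^ 2 = 56

56


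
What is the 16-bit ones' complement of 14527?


14527 ^ 65535 = 51008

51008


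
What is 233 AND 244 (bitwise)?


0b11101001 & 0b11110100 = 0b11100000 = 224

224


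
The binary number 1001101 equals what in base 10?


1001101 in decimal = 77

77


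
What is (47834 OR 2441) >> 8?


Step 1: 47834 | 2441 = 48091
Step 2: 48091 >> 8 = 187

187


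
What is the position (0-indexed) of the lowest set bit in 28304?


0b110111010010000. Lowest set bit at position 4

4


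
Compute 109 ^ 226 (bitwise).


0b1101101 ^ 0b11100010 = 0b10001111 = 143

143


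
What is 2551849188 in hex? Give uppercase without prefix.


2551849188 = 981A20E4 hex

981A20E4


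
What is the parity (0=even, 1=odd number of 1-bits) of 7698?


0b1111000010010 has 6 ones => parity 0

0


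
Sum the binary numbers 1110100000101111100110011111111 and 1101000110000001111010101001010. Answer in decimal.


1110100000101111100110011111111 + 1101000110000001111010101001010 = 11011100110110001100001001001001 = 3705193033

3705193033


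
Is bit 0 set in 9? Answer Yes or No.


0b1001, bit 0 = 1. Yes

Yes


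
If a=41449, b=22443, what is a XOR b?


41449 ^ 22443 = 63042

63042


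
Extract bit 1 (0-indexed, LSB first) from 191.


0b10111111, position 1 = 1

1


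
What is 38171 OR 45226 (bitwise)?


0b1001010100011011 | 0b1011000010101010 = 0b1011010110111011 = 46523

46523


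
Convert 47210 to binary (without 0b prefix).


47210 = 1011100001101010 in binary

1011100001101010


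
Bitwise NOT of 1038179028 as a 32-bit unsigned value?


~0b111101111000010101101011010100 = 0b11000010000111101010010100101011 = 3256788267 (32-bit unsigned)

3256788267


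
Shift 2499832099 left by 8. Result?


0b10010101000000000110100100100011 << 8 = 0b1001010100000000011010010010001100000000 = 639957017344

639957017344


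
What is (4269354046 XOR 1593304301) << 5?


Step 1: 4269354046 ^ 1593304301 = 2693712083
Step 2: 2693712083 << 5 = 86198786656

86198786656


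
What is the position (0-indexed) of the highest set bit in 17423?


0b100010000001111. Highest set bit at position 14

14


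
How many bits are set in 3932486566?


0b11101010011001001111101110100110 has 19 set bits

19


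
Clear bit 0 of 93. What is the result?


93 & ~(1 << 0) = 92

92


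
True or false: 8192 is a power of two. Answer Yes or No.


0b10000000000000. Only one bit set => Yes

Yes


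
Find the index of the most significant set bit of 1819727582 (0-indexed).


0b1101100011101101101011011011110. Highest set bit at position 30

30


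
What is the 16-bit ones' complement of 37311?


37311 ^ 65535 = 28224

28224


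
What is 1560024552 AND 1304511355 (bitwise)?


0b1011100111111000001010111101000 & 0b1001101110000010100001101111011 = 0b1001100110000000000000101101000 = 1287651688

1287651688


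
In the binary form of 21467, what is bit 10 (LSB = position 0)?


0b101001111011011, position 10 = 0

0


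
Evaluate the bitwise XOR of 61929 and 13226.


0b1111000111101001 ^ 0b11001110101010 = 0b1100001001000011 = 49731

49731


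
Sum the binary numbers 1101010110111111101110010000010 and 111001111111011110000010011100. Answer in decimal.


1101010110111111101110010000010 + 111001111111011110000010011100 = 10100100110111011011110100011110 = 2765995294

2765995294


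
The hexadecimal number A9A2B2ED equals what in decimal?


A9A2B2ED hex = 2846012141 decimal

2846012141


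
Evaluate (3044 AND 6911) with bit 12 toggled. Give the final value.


Step 1: 3044 & 6911 = 2788
Step 2: 2788 ^ (1 << 12) = 2788 ^ 4096 = 6884

6884


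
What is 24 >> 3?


0b11000 >> 3 = 0b11 = 3

3


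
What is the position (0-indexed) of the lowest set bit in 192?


0b11000000. Lowest set bit at position 6

6


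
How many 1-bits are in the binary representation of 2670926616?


0b10011111001100110001101100011000 has 16 set bits

16


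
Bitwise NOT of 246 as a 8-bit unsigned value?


~0b11110110 = 0b1001 = 9 (8-bit unsigned)

9


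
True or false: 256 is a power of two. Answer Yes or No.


0b100000000. Only one bit set => Yes

Yes


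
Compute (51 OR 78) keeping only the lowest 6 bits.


Step 1: 51 | 78 = 127
Step 2: 127 & 63 = 63

63


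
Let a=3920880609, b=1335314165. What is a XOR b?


3920880609 ^ 1335314165 = 2787419412

2787419412


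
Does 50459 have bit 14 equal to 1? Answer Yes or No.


0b1100010100011011, bit 14 = 1. Yes

Yes


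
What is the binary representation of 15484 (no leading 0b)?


15484 = 11110001111100 in binary

11110001111100


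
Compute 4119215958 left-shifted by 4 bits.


0b11110101100001100011111101010110 << 4 = 0b111101011000011000111111010101100000 = 65907455328

65907455328


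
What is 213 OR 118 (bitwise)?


0b11010101 | 0b1110110 = 0b11110111 = 247

247


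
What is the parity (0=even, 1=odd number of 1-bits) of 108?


0b1101100 has 4 ones => parity 0

0


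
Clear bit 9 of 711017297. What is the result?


711017297 & ~(1 << 9) = 711016785

711016785


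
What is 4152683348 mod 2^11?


4152683348 & 2047 = 852

852


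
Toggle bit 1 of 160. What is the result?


160 ^ (1 << 1) = 160 ^ 2 = 162

162


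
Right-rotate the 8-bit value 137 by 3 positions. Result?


Rotate 0b10001001 right by 3 (8-bit) = 0b110001 = 49

49


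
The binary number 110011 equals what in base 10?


110011 in decimal = 51

51


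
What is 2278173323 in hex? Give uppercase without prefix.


2278173323 = 87CA2A8B hex

87CA2A8B


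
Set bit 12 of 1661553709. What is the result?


1661553709 | (1 << 12) = 1661553709 | 4096 = 1661557805

1661557805


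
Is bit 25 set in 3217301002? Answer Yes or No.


0b10111111110001000001111000001010, bit 25 = 1. Yes

Yes


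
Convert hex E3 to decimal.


E3 hex = 227 decimal

227


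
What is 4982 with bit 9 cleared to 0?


4982 & ~(1 << 9) = 4470

4470


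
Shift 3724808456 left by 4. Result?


0b11011110000001000001000100001000 << 4 = 0b110111100000010000010001000010000000 = 59596935296

59596935296


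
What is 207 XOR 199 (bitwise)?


0b11001111 ^ 0b11000111 = 0b1000 = 8

8


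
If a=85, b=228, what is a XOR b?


85 ^ 228 = 177

177


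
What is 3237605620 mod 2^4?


3237605620 & 15 = 4

4


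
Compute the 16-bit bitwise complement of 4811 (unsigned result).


~0b1001011001011 = 0b1110110100110100 = 60724 (16-bit unsigned)

60724


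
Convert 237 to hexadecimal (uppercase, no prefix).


237 = ED hex

ED


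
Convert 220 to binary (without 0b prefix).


220 = 11011100 in binary

11011100


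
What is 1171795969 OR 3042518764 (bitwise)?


0b1000101110110000011000000000001 | 0b10110101010110010010011011101100 = 0b11110101110110010011011011101101 = 4124653293

4124653293


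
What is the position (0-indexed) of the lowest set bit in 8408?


0b10000011011000. Lowest set bit at position 3

3


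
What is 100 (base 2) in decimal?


100 in decimal = 4

4


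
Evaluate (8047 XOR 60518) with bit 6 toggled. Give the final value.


Step 1: 8047 ^ 60518 = 62217
Step 2: 62217 ^ (1 << 6) = 62217 ^ 64 = 62281

62281


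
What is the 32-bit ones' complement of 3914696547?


3914696547 ^ 4294967295 = 380270748

380270748


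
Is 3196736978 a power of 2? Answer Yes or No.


0b10111110100010100101010111010010. Multiple bits set => No

No


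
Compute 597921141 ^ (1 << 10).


597921141 ^ (1 << 10) = 597921141 ^ 1024 = 597920117

597920117


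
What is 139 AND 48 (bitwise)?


0b10001011 & 0b110000 = 0b0 = 0

0


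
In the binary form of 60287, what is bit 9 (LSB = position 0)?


0b1110101101111111, position 9 = 1

1


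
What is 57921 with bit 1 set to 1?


57921 | (1 << 1) = 57921 | 2 = 57923

57923


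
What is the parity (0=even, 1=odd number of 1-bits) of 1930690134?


0b1110011000100111111111001010110 has 19 ones => parity 1

1


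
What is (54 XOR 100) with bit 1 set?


Step 1: 54 ^ 100 = 82
Step 2: 82 | (1 << 1) = 82 | 2 = 82

82


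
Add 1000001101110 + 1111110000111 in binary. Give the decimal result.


1000001101110 + 1111110000111 = 10111111110101 = 12277

12277


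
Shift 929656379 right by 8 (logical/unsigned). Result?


0b110111011010010110111000111011 >> 8 = 0b1101110110100101101110 = 3631470

3631470


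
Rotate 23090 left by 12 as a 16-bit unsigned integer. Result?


Rotate 0b101101000110010 left by 12 (16-bit) = 0b10010110100011 = 9635

9635


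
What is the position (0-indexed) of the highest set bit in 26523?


0b110011110011011. Highest set bit at position 14

14


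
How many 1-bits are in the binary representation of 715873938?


0b101010101010110101111010010010 has 16 set bits

16


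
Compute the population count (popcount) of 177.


0b10110001 has 4 set bits

4


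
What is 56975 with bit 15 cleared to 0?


56975 & ~(1 << 15) = 24207

24207


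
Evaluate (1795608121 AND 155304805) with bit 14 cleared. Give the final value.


Step 1: 1795608121 & 155304805 = 151044641
Step 2: 151044641 & ~(1 << 14) = 151028257

151028257


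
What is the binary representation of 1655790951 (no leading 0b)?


1655790951 = 1100010101100010101110101100111 in binary

1100010101100010101110101100111


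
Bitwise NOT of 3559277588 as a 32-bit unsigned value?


~0b11010100001001100100010000010100 = 0b101011110110011011101111101011 = 735689707 (32-bit unsigned)

735689707


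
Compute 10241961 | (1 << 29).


10241961 | (1 << 29) = 10241961 | 536870912 = 547112873

547112873


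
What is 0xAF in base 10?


AF hex = 175 decimal

175


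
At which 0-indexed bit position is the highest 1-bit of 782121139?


0b101110100111100011100010110011. Highest set bit at position 29

29


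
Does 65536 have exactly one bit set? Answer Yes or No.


0b10000000000000000. Only one bit set => Yes

Yes


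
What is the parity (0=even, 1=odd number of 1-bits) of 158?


0b10011110 has 5 ones => parity 1

1


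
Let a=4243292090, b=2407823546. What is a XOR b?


4243292090 ^ 2407823546 = 1936656128

1936656128


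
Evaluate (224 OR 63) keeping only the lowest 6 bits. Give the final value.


Step 1: 224 | 63 = 255
Step 2: 255 & 63 = 63

63


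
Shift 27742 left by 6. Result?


0b110110001011110 << 6 = 0b110110001011110000000 = 1775488

1775488


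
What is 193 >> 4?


0b11000001 >> 4 = 0b1100 = 12

12


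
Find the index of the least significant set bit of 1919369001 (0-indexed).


0b1110010011001110011111100101001. Lowest set bit at position 0

0


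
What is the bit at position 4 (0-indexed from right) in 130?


0b10000010, position 4 = 0

0


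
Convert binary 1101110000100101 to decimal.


1101110000100101 in decimal = 56357

56357


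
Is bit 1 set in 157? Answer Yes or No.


0b10011101, bit 1 = 0. No

No


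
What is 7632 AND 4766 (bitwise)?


0b1110111010000 & 0b1001010011110 = 0b1000010010000 = 4240

4240


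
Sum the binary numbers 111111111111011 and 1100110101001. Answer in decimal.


111111111111011 + 1100110101001 = 1001100110100100 = 39332

39332


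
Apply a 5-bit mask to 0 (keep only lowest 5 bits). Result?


0 & 31 = 0

0


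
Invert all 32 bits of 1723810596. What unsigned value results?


1723810596 ^ 4294967295 = 2571156699

2571156699


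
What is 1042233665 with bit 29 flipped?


1042233665 ^ (1 << 29) = 1042233665 ^ 536870912 = 505362753

505362753


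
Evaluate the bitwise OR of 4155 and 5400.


0b1000000111011 | 0b1010100011000 = 0b1010100111011 = 5435

5435


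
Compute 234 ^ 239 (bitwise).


0b11101010 ^ 0b11101111 = 0b101 = 5

5


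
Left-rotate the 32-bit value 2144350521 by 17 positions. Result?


Rotate 0b1111111110100000011000100111001 left by 17 (32-bit) = 0b1100010011100101111111110100000 = 1651703712

1651703712


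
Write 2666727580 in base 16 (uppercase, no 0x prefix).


2666727580 = 9EF3089C hex

9EF3089C


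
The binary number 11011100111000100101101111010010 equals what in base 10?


11011100111000100101101111010010 in decimal = 3705822162

3705822162


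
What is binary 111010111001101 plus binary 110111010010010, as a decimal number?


111010111001101 + 110111010010010 = 1110010001011111 = 58463

58463


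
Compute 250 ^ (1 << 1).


250 ^ (1 << 1) = 250 ^ 2 = 248

248


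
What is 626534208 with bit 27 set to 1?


626534208 | (1 << 27) = 626534208 | 134217728 = 760751936

760751936


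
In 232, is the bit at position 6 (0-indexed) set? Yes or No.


0b11101000, bit 6 = 1. Yes

Yes


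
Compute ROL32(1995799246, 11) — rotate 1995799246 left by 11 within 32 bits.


Rotate 0b1110110111101010111101011001110 left by 11 (32-bit) = 0b10101011110101100111001110110111 = 2882958263

2882958263


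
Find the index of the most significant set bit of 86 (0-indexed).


0b1010110. Highest set bit at position 6

6


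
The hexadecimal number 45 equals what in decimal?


45 hex = 69 decimal

69


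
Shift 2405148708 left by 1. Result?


0b10001111010110111010100000100100 << 1 = 0b100011110101101110101000001001000 = 4810297416

4810297416


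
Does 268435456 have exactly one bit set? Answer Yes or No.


0b10000000000000000000000000000. Only one bit set => Yes

Yes


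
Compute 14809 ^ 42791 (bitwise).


0b11100111011001 ^ 0b1010011100100111 = 0b1001111011111110 = 40702

40702


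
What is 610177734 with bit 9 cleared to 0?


610177734 & ~(1 << 9) = 610177222

610177222


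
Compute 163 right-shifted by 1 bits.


0b10100011 >> 1 = 0b1010001 = 81

81


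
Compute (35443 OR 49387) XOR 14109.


Step 1: 35443 | 49387 = 51963
Step 2: 51963 ^ 14109 = 64998

64998


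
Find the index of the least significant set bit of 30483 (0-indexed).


0b111011100010011. Lowest set bit at position 0

0


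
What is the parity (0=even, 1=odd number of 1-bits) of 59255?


0b1110011101110111 has 12 ones => parity 0

0


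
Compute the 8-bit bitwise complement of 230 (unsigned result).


~0b11100110 = 0b11001 = 25 (8-bit unsigned)

25


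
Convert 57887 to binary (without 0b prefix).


57887 = 1110001000011111 in binary

1110001000011111


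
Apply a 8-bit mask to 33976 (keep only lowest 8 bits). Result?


33976 & 255 = 184

184


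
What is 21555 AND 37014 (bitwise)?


0b101010000110011 & 0b1001000010010110 = 0b1000000010010 = 4114

4114


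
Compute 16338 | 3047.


0b11111111010010 | 0b101111100111 = 0b11111111110111 = 16375

16375


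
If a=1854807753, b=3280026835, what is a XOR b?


1854807753 ^ 3280026835 = 2903450138

2903450138


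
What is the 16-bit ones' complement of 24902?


24902 ^ 65535 = 40633

40633


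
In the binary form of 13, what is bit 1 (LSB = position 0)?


0b1101, position 1 = 0

0


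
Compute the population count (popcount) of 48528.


0b1011110110010000 has 8 set bits

8


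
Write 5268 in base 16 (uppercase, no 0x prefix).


5268 = 1494 hex

1494


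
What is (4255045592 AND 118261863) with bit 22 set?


Step 1: 4255045592 & 118261863 = 84705344
Step 2: 84705344 | (1 << 22) = 84705344 | 4194304 = 88899648

88899648


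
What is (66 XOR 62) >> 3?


Step 1: 66 ^ 62 = 124
Step 2: 124 >> 3 = 15

15


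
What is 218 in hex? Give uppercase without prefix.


218 = DA hex

DA


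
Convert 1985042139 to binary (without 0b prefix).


1985042139 = 1110110010100010101011011011011 in binary

1110110010100010101011011011011


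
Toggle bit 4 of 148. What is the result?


148 ^ (1 << 4) = 148 ^ 16 = 132

132


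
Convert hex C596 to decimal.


C596 hex = 50582 decimal

50582


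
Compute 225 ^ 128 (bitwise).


0b11100001 ^ 0b10000000 = 0b1100001 = 97

97


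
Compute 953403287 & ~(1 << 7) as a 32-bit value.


953403287 & ~(1 << 7) = 953403159

953403159


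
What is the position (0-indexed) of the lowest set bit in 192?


0b11000000. Lowest set bit at position 6

6


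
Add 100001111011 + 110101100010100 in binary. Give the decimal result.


100001111011 + 110101100010100 = 111001110001111 = 29583

29583


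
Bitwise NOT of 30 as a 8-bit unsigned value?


~0b11110 = 0b11100001 = 225 (8-bit unsigned)

225


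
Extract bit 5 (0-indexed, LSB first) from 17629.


0b100010011011101, position 5 = 0

0


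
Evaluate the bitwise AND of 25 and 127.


0b11001 & 0b1111111 = 0b11001 = 25

25


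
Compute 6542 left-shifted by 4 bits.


0b1100110001110 << 4 = 0b11001100011100000 = 104672

104672


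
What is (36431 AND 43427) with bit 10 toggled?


Step 1: 36431 & 43427 = 34819
Step 2: 34819 ^ (1 << 10) = 34819 ^ 1024 = 35843

35843


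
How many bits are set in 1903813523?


0b1110001011110011110001110010011 has 18 set bits

18


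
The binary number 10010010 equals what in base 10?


10010010 in decimal = 146

146


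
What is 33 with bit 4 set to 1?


33 | (1 << 4) = 33 | 16 = 49

49


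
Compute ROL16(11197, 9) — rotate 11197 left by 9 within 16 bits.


Rotate 0b10101110111101 left by 9 (16-bit) = 0b111101001010111 = 31319

31319


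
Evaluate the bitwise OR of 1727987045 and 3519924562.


0b1100110111111101111110101100101 | 0b11010001110011011100100101010010 = 0b11110111111111111111110101110111 = 4160748919

4160748919


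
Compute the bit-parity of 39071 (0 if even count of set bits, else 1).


0b1001100010011111 has 9 ones => parity 1

1


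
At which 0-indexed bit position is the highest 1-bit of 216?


0b11011000. Highest set bit at position 7

7


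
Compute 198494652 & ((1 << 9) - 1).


198494652 & 511 = 444

444


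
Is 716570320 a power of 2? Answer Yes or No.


0b101010101101011111111011010000. Multiple bits set => No

No


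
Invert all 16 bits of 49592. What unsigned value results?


49592 ^ 65535 = 15943

15943


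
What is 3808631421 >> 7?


0b11100011000000110001101001111101 >> 7 = 0b1110001100000011000110100 = 29754932

29754932


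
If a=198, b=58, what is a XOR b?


198 ^ 58 = 252

252


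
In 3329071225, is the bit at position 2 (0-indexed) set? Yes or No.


0b11000110011011011001100001111001, bit 2 = 0. No

No


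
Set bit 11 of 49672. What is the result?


49672 | (1 << 11) = 49672 | 2048 = 51720

51720


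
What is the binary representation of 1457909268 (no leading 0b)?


1457909268 = 1010110111001011110111000010100 in binary

1010110111001011110111000010100


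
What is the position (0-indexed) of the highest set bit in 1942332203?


0b1110011110001011010001100101011. Highest set bit at position 30

30


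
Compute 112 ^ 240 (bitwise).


0b1110000 ^ 0b11110000 = 0b10000000 = 128

128


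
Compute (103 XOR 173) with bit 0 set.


Step 1: 103 ^ 173 = 202
Step 2: 202 | (1 << 0) = 202 | 1 = 203

203


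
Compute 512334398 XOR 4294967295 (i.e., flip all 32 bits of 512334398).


512334398 ^ 4294967295 = 3782632897

3782632897


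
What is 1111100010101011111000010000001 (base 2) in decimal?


1111100010101011111000010000001 in decimal = 2086006913

2086006913


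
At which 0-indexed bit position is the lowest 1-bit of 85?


0b1010101. Lowest set bit at position 0

0


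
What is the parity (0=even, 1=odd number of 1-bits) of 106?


0b1101010 has 4 ones => parity 0

0


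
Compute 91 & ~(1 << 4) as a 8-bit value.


91 & ~(1 << 4) = 75

75


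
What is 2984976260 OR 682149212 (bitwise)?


0b10110001111010110001111110000100 | 0b101000101010001100010101011100 = 0b10111001111010111101111111011100 = 3119243228

3119243228


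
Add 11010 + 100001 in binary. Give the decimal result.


11010 + 100001 = 111011 = 59

59


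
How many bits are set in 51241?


0b1100100000101001 has 6 set bits

6


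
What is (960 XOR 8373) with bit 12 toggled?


Step 1: 960 ^ 8373 = 9077
Step 2: 9077 ^ (1 << 12) = 9077 ^ 4096 = 13173

13173


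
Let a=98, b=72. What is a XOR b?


98 ^ 72 = 42

42


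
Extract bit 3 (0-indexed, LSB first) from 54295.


0b1101010000010111, position 3 = 0

0


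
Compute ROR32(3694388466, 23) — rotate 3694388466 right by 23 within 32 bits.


Rotate 0b11011100001100111110010011110010 right by 23 (32-bit) = 0b1100111110010011110010110111000 = 1741284792

1741284792


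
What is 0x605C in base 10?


605C hex = 24668 decimal

24668


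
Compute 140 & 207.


0b10001100 & 0b11001111 = 0b10001100 = 140

140


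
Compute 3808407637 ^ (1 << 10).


3808407637 ^ (1 << 10) = 3808407637 ^ 1024 = 3808408661

3808408661


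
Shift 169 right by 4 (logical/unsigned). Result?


0b10101001 >> 4 = 0b1010 = 10

10


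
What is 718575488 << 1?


0b101010110101001001011110000000 << 1 = 0b1010101101010010010111100000000 = 1437150976

1437150976


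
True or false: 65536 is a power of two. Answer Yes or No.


0b10000000000000000. Only one bit set => Yes

Yes


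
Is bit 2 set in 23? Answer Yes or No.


0b10111, bit 2 = 1. Yes

Yes


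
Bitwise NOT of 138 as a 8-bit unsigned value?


~0b10001010 = 0b1110101 = 117 (8-bit unsigned)

117


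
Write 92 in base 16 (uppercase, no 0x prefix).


92 = 5C hex

5C


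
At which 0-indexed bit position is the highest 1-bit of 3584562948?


0b11010101101010000001011100000100. Highest set bit at position 31

31


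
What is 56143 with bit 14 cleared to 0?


56143 & ~(1 << 14) = 39759

39759


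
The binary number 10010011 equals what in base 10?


10010011 in decimal = 147

147


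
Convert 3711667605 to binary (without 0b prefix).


3711667605 = 11011101001110111000110110010101 in binary

11011101001110111000110110010101


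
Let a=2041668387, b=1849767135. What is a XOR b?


2041668387 ^ 1849767135 = 401627132

401627132


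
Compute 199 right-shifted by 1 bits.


0b11000111 >> 1 = 0b1100011 = 99

99


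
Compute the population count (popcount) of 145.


0b10010001 has 3 set bits

3


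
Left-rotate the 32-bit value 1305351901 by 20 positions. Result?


Rotate 0b1001101110011100001011011011101 left by 20 (32-bit) = 0b1101101110101001101110011100001 = 1842666721

1842666721


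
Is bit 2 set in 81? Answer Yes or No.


0b1010001, bit 2 = 0. No

No


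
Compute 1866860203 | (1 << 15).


1866860203 | (1 << 15) = 1866860203 | 32768 = 1866892971

1866892971


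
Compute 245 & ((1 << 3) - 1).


245 & 7 = 5

5


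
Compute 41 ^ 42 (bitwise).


0b101001 ^ 0b101010 = 0b11 = 3

3


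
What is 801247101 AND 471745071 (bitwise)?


0b101111110000100000111101111101 & 0b11100000111100100001000101111 = 0b1100000000100000001000101101 = 201458221

201458221


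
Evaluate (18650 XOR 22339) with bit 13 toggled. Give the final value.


Step 1: 18650 ^ 22339 = 8089
Step 2: 8089 ^ (1 << 13) = 8089 ^ 8192 = 16281

16281


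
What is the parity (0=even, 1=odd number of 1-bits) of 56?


0b111000 has 3 ones => parity 1

1


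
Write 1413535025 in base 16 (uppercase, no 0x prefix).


1413535025 = 5440D531 hex

5440D531


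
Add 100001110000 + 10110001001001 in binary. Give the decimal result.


100001110000 + 10110001001001 = 11010010111001 = 13497

13497


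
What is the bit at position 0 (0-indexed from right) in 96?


0b1100000, position 0 = 0

0


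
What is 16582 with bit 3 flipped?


16582 ^ (1 << 3) = 16582 ^ 8 = 16590

16590


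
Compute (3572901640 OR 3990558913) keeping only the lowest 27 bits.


Step 1: 3572901640 | 3990558913 = 4261363657
Step 2: 4261363657 & 134217727 = 100614089

100614089


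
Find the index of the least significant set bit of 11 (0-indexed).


0b1011. Lowest set bit at position 0

0


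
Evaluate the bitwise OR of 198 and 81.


0b11000110 | 0b1010001 = 0b11010111 = 215

215


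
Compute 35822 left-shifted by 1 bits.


0b1000101111101110 << 1 = 0b10001011111011100 = 71644

71644


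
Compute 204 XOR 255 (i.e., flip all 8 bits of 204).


204 ^ 255 = 51

51


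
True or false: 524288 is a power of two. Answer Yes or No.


0b10000000000000000000. Only one bit set => Yes

Yes


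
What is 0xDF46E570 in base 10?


DF46E570 hex = 3745965424 decimal

3745965424


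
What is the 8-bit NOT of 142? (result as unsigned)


~0b10001110 = 0b1110001 = 113 (8-bit unsigned)

113


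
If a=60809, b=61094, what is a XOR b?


60809 ^ 61094 = 815

815


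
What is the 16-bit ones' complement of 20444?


20444 ^ 65535 = 45091

45091


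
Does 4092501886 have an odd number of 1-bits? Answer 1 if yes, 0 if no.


0b11110011111011101001111101111110 has 24 ones => parity 0

0


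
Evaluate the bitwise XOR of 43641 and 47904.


0b1010101001111001 ^ 0b1011101100100000 = 0b1000101011001 = 4441

4441


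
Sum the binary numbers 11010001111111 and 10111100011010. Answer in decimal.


11010001111111 + 10111100011010 = 110001110011001 = 25497

25497


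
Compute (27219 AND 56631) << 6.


Step 1: 27219 & 56631 = 18451
Step 2: 18451 << 6 = 1180864

1180864


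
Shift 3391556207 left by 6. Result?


0b11001010001001110000101001101111 << 6 = 0b11001010001001110000101001101111000000 = 217059597248

217059597248


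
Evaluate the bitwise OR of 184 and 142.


0b10111000 | 0b10001110 = 0b10111110 = 190

190


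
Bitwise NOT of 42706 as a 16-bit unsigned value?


~0b1010011011010010 = 0b101100100101101 = 22829 (16-bit unsigned)

22829
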